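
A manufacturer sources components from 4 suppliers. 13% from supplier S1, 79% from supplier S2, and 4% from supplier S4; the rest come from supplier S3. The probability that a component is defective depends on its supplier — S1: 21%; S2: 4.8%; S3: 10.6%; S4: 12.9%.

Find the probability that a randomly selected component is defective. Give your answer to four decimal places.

P(S3) = 1 − (0.13 + 0.79 + 0.04) = 0.04.
Using total probability over the partition,
P(D) = P(D|S1)·P(S1) + P(D|S2)·P(S2) + P(D|S3)·P(S3) + P(D|S4)·P(S4)
      = 0.21·0.13 + 0.048·0.79 + 0.106·0.04 + 0.129·0.04
      = 0.0273 + 0.03792 + 0.00424 + 0.00516 = 0.07462

P(D) ≈ 0.0746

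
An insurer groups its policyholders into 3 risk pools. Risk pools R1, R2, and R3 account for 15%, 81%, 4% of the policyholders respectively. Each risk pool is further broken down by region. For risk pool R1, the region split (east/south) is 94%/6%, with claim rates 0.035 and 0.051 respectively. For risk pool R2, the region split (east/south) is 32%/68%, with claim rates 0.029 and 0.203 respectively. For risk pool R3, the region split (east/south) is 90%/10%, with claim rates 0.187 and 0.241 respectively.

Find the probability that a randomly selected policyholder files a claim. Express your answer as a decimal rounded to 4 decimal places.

P(C|R1) = 0.94·0.035 + 0.06·0.051 = 0.0329 + 0.00306 = 0.03596
P(C|R2) = 0.32·0.029 + 0.68·0.203 = 0.00928 + 0.13804 = 0.14732
P(C|R3) = 0.9·0.187 + 0.1·0.241 = 0.1683 + 0.0241 = 0.1924
By total probability over the outer partition,
P(C) = 0.15·0.03596 + 0.81·0.14732 + 0.04·0.1924
      = 0.005394 + 0.1193292 + 0.007696 = 0.1324192

0.1324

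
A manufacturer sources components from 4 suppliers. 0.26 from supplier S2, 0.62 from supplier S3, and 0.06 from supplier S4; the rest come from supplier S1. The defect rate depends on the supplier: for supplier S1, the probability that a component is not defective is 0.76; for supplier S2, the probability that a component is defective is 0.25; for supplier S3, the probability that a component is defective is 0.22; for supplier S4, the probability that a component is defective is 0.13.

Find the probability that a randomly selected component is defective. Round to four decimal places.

P(S1) = 1 − (0.26 + 0.62 + 0.06) = 0.06.
P(D|S1) = 1 − 0.76 = 0.24.
Summing over the partition,
P(D) = P(D|S1)·P(S1) + P(D|S2)·P(S2) + P(D|S3)·P(S3) + P(D|S4)·P(S4)
      = 0.24·0.06 + 0.25·0.26 + 0.22·0.62 + 0.13·0.06
      = 0.0144 + 0.065 + 0.1364 + 0.0078 = 0.2236

P(D) ≈ 0.2236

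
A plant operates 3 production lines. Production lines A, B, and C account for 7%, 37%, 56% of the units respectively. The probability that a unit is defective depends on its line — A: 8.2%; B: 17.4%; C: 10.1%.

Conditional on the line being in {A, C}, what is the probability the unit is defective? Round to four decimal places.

Let S = {A, C}.
P(S) = 0.07 + 0.56 = 0.63.
P(D ∩ S) = 0.082·0.07 + 0.101·0.56 = 0.00574 + 0.05656 = 0.0623.
P(D | S) = 0.0623 / 0.63 = 0.098889…

0.0989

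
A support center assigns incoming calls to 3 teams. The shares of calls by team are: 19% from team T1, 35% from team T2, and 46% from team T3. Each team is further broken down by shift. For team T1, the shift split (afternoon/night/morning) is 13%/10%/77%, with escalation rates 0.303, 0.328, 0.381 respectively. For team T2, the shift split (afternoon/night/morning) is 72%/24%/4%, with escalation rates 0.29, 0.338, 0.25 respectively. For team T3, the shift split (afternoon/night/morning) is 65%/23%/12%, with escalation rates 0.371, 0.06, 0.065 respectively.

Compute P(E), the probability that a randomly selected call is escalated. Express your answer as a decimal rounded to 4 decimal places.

P(E) ≈ 0.2953

P(E|T1) = 0.13·0.303 + 0.1·0.328 + 0.77·0.381 = 0.03939 + 0.0328 + 0.29337 = 0.36556
P(E|T2) = 0.72·0.29 + 0.24·0.338 + 0.04·0.25 = 0.2088 + 0.08112 + 0.01 = 0.29992
P(E|T3) = 0.65·0.371 + 0.23·0.06 + 0.12·0.065 = 0.24115 + 0.0138 + 0.0078 = 0.26275
Then overall,
P(E) = 0.19·0.36556 + 0.35·0.29992 + 0.46·0.26275
      = 0.0694564 + 0.104972 + 0.120865 = 0.2952934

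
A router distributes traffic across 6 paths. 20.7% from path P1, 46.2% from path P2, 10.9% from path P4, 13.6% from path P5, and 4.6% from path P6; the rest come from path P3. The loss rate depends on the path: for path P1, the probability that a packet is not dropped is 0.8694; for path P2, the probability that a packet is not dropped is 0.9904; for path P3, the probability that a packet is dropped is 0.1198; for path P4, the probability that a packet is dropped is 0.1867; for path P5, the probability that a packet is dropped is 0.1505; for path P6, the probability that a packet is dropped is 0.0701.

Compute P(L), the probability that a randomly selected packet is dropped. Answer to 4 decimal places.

P(L) ≈ 0.0803

P(P3) = 1 − (0.207 + 0.462 + 0.109 + 0.136 + 0.046) = 0.04.
P(L|P1) = 1 − 0.8694 = 0.1306.
P(L|P2) = 1 − 0.9904 = 0.0096.
P(L) = P(L|P1)·P(P1) + P(L|P2)·P(P2) + P(L|P3)·P(P3) + P(L|P4)·P(P4) + P(L|P5)·P(P5) + P(L|P6)·P(P6)
      = 0.1306·0.207 + 0.0096·0.462 + 0.1198·0.04 + 0.1867·0.109 + 0.1505·0.136 + 0.0701·0.046
      = 0.0270342 + 0.0044352 + 0.004792 + 0.0203503 + 0.020468 + 0.0032246 = 0.0803043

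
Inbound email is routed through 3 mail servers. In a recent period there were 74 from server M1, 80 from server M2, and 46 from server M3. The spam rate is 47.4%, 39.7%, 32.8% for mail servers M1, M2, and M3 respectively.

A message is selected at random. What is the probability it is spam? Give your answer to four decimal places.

Total: 74 + 80 + 46 = 200.
P(M1) = 74/200 = 0.37. P(M2) = 80/200 = 0.4. P(M3) = 46/200 = 0.23.
P(S) = P(S|M1)·P(M1) + P(S|M2)·P(M2) + P(S|M3)·P(M3)
      = 0.474·0.37 + 0.397·0.4 + 0.328·0.23
      = 0.17538 + 0.1588 + 0.07544 = 0.40962

0.4096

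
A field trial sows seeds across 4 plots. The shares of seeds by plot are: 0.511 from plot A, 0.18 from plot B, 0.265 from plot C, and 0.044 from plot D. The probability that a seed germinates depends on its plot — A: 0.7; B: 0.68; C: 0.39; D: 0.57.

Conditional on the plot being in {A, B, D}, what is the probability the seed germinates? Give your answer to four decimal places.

0.6873

Let S = {A, B, D}.
P(S) = 0.511 + 0.18 + 0.044 = 0.735.
P(G ∩ S) = 0.7·0.511 + 0.68·0.18 + 0.57·0.044 = 0.3577 + 0.1224 + 0.02508 = 0.50518.
P(G | S) = 0.50518 / 0.735 = 0.687320…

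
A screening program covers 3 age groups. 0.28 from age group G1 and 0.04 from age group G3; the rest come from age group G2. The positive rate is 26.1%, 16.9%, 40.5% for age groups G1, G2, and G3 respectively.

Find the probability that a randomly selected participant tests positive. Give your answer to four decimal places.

P(G2) = 1 − (0.28 + 0.04) = 0.68.
By the law of total probability,
P(T) = P(T|G1)·P(G1) + P(T|G2)·P(G2) + P(T|G3)·P(G3)
      = 0.261·0.28 + 0.169·0.68 + 0.405·0.04
      = 0.07308 + 0.11492 + 0.0162 = 0.2042

P(T) ≈ 0.2042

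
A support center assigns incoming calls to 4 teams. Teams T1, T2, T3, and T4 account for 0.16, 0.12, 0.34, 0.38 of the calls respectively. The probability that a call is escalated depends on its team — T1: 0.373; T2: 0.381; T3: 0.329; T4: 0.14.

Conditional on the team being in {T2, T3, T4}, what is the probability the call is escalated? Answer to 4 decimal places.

Let S = {T2, T3, T4}.
P(S) = 0.12 + 0.34 + 0.38 = 0.84.
P(E ∩ S) = 0.381·0.12 + 0.329·0.34 + 0.14·0.38 = 0.04572 + 0.11186 + 0.0532 = 0.21078.
P(E | S) = 0.21078 / 0.84 = 0.250929…

0.2509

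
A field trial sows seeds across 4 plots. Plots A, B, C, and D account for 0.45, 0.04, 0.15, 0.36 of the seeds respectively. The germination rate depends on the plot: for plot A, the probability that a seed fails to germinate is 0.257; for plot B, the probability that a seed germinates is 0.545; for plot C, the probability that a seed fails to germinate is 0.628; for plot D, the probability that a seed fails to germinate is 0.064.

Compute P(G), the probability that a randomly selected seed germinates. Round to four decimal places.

0.7489

P(G|A) = 1 − 0.257 = 0.743.
P(G|C) = 1 − 0.628 = 0.372.
P(G|D) = 1 − 0.064 = 0.936.
P(G) = P(G|A)·P(A) + P(G|B)·P(B) + P(G|C)·P(C) + P(G|D)·P(D)
      = 0.743·0.45 + 0.545·0.04 + 0.372·0.15 + 0.936·0.36
      = 0.33435 + 0.0218 + 0.0558 + 0.33696 = 0.74891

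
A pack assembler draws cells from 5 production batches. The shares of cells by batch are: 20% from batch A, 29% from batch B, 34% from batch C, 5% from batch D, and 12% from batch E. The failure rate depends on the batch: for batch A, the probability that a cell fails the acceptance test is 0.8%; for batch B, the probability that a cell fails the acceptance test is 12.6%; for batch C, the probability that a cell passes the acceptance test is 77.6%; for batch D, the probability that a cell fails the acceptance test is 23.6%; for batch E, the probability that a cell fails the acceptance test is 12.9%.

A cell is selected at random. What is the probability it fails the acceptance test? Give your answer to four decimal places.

P(F|C) = 1 − 0.776 = 0.224.
By the law of total probability,
P(F) = P(F|A)·P(A) + P(F|B)·P(B) + P(F|C)·P(C) + P(F|D)·P(D) + P(F|E)·P(E)
      = 0.008·0.2 + 0.126·0.29 + 0.224·0.34 + 0.236·0.05 + 0.129·0.12
      = 0.0016 + 0.03654 + 0.07616 + 0.0118 + 0.01548 = 0.14158

P(F) ≈ 0.1416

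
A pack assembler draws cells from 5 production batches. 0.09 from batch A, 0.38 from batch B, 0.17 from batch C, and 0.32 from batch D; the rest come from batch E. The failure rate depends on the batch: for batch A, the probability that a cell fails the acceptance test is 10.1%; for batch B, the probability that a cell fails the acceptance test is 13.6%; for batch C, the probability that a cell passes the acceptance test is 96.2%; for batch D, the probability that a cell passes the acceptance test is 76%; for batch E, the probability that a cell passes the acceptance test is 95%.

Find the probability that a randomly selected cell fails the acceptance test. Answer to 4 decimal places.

P(E) = 1 − (0.09 + 0.38 + 0.17 + 0.32) = 0.04.
P(F|C) = 1 − 0.962 = 0.038.
P(F|D) = 1 − 0.76 = 0.24.
P(F|E) = 1 − 0.95 = 0.05.
Using total probability over the partition,
P(F) = P(F|A)·P(A) + P(F|B)·P(B) + P(F|C)·P(C) + P(F|D)·P(D) + P(F|E)·P(E)
      = 0.101·0.09 + 0.136·0.38 + 0.038·0.17 + 0.24·0.32 + 0.05·0.04
      = 0.00909 + 0.05168 + 0.00646 + 0.0768 + 0.002 = 0.14603

0.1460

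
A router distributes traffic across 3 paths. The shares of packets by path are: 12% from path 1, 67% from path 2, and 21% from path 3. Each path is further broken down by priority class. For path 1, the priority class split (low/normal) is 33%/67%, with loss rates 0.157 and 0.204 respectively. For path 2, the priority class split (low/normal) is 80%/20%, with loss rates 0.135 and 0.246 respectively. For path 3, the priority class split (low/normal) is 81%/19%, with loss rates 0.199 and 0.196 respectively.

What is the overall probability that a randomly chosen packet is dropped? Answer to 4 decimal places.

0.1696

P(L|1) = 0.33·0.157 + 0.67·0.204 = 0.05181 + 0.13668 = 0.18849
P(L|2) = 0.8·0.135 + 0.2·0.246 = 0.108 + 0.0492 = 0.1572
P(L|3) = 0.81·0.199 + 0.19·0.196 = 0.16119 + 0.03724 = 0.19843
By total probability over the outer partition,
P(L) = 0.12·0.18849 + 0.67·0.1572 + 0.21·0.19843
      = 0.0226188 + 0.105324 + 0.0416703 = 0.1696131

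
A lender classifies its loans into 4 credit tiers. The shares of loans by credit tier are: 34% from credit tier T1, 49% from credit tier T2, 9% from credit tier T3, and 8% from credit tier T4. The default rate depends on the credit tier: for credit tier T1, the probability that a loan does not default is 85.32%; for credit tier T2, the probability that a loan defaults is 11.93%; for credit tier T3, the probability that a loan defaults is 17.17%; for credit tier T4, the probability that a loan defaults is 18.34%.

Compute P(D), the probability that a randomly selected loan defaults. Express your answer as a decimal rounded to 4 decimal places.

P(D|T1) = 1 − 0.8532 = 0.1468.
Summing over the partition,
P(D) = P(D|T1)·P(T1) + P(D|T2)·P(T2) + P(D|T3)·P(T3) + P(D|T4)·P(T4)
      = 0.1468·0.34 + 0.1193·0.49 + 0.1717·0.09 + 0.1834·0.08
      = 0.049912 + 0.058457 + 0.015453 + 0.014672 = 0.138494

0.1385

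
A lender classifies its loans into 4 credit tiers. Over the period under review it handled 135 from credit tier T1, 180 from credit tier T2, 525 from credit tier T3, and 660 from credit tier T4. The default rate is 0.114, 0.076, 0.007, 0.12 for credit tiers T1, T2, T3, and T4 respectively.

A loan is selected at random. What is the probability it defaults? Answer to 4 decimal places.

Total: 135 + 180 + 525 + 660 = 1500.
P(T1) = 135/1500 = 0.09. P(T2) = 180/1500 = 0.12. P(T3) = 525/1500 = 0.35. P(T4) = 660/1500 = 0.44.
P(D) = P(D|T1)·P(T1) + P(D|T2)·P(T2) + P(D|T3)·P(T3) + P(D|T4)·P(T4)
      = 0.114·0.09 + 0.076·0.12 + 0.007·0.35 + 0.12·0.44
      = 0.01026 + 0.00912 + 0.00245 + 0.0528 = 0.07463

0.0746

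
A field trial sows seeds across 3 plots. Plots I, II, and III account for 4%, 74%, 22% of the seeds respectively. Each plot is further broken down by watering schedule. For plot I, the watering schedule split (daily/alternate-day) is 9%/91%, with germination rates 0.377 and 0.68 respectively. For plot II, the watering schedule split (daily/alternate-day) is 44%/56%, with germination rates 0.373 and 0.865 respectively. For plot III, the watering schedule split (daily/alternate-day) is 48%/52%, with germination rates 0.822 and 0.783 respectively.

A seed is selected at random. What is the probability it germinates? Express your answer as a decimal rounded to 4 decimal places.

P(G|I) = 0.09·0.377 + 0.91·0.68 = 0.03393 + 0.6188 = 0.65273
P(G|II) = 0.44·0.373 + 0.56·0.865 = 0.16412 + 0.4844 = 0.64852
P(G|III) = 0.48·0.822 + 0.52·0.783 = 0.39456 + 0.40716 = 0.80172
Then overall,
P(G) = 0.04·0.65273 + 0.74·0.64852 + 0.22·0.80172
      = 0.0261092 + 0.4799048 + 0.1763784 = 0.6823924

P(G) ≈ 0.6824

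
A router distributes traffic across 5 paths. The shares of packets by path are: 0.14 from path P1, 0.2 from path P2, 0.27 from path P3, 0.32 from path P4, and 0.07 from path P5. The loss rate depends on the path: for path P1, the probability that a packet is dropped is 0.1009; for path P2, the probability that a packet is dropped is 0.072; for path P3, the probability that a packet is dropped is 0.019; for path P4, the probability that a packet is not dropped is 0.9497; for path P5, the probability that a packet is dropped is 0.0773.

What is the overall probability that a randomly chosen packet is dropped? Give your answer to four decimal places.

P(L|P4) = 1 − 0.9497 = 0.0503.
By the law of total probability,
P(L) = P(L|P1)·P(P1) + P(L|P2)·P(P2) + P(L|P3)·P(P3) + P(L|P4)·P(P4) + P(L|P5)·P(P5)
      = 0.1009·0.14 + 0.072·0.2 + 0.019·0.27 + 0.0503·0.32 + 0.0773·0.07
      = 0.014126 + 0.0144 + 0.00513 + 0.016096 + 0.005411 = 0.055163

P(L) ≈ 0.0552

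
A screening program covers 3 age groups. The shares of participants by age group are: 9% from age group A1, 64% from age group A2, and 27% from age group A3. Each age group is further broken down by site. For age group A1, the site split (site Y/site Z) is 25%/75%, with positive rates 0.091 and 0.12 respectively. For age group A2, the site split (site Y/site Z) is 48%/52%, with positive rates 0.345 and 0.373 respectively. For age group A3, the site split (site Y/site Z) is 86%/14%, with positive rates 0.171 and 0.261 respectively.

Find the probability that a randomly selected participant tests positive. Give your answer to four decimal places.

P(T|A1) = 0.25·0.091 + 0.75·0.12 = 0.02275 + 0.09 = 0.11275
P(T|A2) = 0.48·0.345 + 0.52·0.373 = 0.1656 + 0.19396 = 0.35956
P(T|A3) = 0.86·0.171 + 0.14·0.261 = 0.14706 + 0.03654 = 0.1836
Then overall,
P(T) = 0.09·0.11275 + 0.64·0.35956 + 0.27·0.1836
      = 0.0101475 + 0.2301184 + 0.049572 = 0.2898379

P(T) ≈ 0.2898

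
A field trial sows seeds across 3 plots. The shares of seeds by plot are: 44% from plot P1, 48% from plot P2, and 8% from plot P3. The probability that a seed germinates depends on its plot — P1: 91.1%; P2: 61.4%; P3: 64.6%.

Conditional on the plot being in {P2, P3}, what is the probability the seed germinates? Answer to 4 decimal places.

Let S = {P2, P3}.
P(S) = 0.48 + 0.08 = 0.56.
P(G ∩ S) = 0.614·0.48 + 0.646·0.08 = 0.29472 + 0.05168 = 0.3464.
P(G | S) = 0.3464 / 0.56 = 0.618571…

P(G|S) ≈ 0.6186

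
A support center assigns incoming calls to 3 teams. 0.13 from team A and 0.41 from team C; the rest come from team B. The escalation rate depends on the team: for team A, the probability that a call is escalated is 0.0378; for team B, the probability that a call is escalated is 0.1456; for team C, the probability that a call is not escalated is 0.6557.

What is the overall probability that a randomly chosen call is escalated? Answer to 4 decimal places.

P(E) ≈ 0.2131

P(B) = 1 − (0.13 + 0.41) = 0.46.
P(E|C) = 1 − 0.6557 = 0.3443.
Summing over the partition,
P(E) = P(E|A)·P(A) + P(E|B)·P(B) + P(E|C)·P(C)
      = 0.0378·0.13 + 0.1456·0.46 + 0.3443·0.41
      = 0.004914 + 0.066976 + 0.141163 = 0.213053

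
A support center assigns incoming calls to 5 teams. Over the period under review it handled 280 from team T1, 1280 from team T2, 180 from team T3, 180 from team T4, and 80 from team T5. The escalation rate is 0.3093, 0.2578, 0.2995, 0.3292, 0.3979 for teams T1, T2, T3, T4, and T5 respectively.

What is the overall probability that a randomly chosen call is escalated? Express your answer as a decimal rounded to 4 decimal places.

0.2808

Total: 280 + 1280 + 180 + 180 + 80 = 2000.
P(T1) = 280/2000 = 0.14. P(T2) = 1280/2000 = 0.64. P(T3) = 180/2000 = 0.09. P(T4) = 180/2000 = 0.09. P(T5) = 80/2000 = 0.04.
Using total probability over the partition,
P(E) = P(E|T1)·P(T1) + P(E|T2)·P(T2) + P(E|T3)·P(T3) + P(E|T4)·P(T4) + P(E|T5)·P(T5)
      = 0.3093·0.14 + 0.2578·0.64 + 0.2995·0.09 + 0.3292·0.09 + 0.3979·0.04
      = 0.043302 + 0.164992 + 0.026955 + 0.029628 + 0.015916 = 0.280793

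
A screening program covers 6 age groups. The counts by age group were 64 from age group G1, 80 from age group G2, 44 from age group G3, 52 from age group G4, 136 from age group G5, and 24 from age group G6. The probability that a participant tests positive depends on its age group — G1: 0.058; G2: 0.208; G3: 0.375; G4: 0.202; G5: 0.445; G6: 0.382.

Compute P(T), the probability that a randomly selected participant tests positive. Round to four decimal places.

P(T) ≈ 0.2926

Total: 64 + 80 + 44 + 52 + 136 + 24 = 400.
P(G1) = 64/400 = 0.16. P(G2) = 80/400 = 0.2. P(G3) = 44/400 = 0.11. P(G4) = 52/400 = 0.13. P(G5) = 136/400 = 0.34. P(G6) = 24/400 = 0.06.
P(T) = P(T|G1)·P(G1) + P(T|G2)·P(G2) + P(T|G3)·P(G3) + P(T|G4)·P(G4) + P(T|G5)·P(G5) + P(T|G6)·P(G6)
      = 0.058·0.16 + 0.208·0.2 + 0.375·0.11 + 0.202·0.13 + 0.445·0.34 + 0.382·0.06
      = 0.00928 + 0.0416 + 0.04125 + 0.02626 + 0.1513 + 0.02292 = 0.29261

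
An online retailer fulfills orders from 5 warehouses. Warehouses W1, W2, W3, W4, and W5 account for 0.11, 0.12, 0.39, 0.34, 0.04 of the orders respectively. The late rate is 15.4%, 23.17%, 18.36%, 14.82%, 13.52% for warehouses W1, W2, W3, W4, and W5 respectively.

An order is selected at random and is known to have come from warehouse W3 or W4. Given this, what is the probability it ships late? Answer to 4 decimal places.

0.1671

Let S = {W3, W4}.
P(S) = 0.39 + 0.34 = 0.73.
P(L ∩ S) = 0.1836·0.39 + 0.1482·0.34 = 0.071604 + 0.050388 = 0.121992.
P(L | S) = 0.121992 / 0.73 = 0.167112…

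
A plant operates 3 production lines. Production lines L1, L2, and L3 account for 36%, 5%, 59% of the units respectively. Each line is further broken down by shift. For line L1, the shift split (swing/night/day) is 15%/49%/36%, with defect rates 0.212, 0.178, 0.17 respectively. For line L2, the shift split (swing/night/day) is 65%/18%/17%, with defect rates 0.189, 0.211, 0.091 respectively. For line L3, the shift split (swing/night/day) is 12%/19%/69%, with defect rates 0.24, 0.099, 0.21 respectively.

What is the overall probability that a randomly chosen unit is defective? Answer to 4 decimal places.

P(D|L1) = 0.15·0.212 + 0.49·0.178 + 0.36·0.17 = 0.0318 + 0.08722 + 0.0612 = 0.18022
P(D|L2) = 0.65·0.189 + 0.18·0.211 + 0.17·0.091 = 0.12285 + 0.03798 + 0.01547 = 0.1763
P(D|L3) = 0.12·0.24 + 0.19·0.099 + 0.69·0.21 = 0.0288 + 0.01881 + 0.1449 = 0.19251
Then overall,
P(D) = 0.36·0.18022 + 0.05·0.1763 + 0.59·0.19251
      = 0.0648792 + 0.008815 + 0.1135809 = 0.1872751

0.1873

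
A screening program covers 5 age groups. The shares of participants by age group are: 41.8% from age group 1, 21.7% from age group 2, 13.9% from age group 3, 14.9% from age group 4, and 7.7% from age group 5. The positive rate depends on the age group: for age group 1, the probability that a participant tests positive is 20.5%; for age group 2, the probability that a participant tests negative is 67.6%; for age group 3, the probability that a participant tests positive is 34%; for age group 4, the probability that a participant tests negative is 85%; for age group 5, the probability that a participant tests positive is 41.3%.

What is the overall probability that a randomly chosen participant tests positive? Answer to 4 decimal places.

0.2574

P(T|2) = 1 − 0.676 = 0.324.
P(T|4) = 1 − 0.85 = 0.15.
P(T) = P(T|1)·P(1) + P(T|2)·P(2) + P(T|3)·P(3) + P(T|4)·P(4) + P(T|5)·P(5)
      = 0.205·0.418 + 0.324·0.217 + 0.34·0.139 + 0.15·0.149 + 0.413·0.077
      = 0.08569 + 0.070308 + 0.04726 + 0.02235 + 0.031801 = 0.257409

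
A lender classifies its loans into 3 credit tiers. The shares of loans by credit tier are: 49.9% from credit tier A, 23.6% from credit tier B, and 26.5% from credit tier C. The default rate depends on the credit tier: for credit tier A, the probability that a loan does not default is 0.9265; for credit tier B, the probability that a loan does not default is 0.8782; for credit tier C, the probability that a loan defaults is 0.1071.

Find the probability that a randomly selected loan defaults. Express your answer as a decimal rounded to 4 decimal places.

0.0938

P(D|A) = 1 − 0.9265 = 0.0735.
P(D|B) = 1 − 0.8782 = 0.1218.
P(D) = P(D|A)·P(A) + P(D|B)·P(B) + P(D|C)·P(C)
      = 0.0735·0.499 + 0.1218·0.236 + 0.1071·0.265
      = 0.0366765 + 0.0287448 + 0.0283815 = 0.0938028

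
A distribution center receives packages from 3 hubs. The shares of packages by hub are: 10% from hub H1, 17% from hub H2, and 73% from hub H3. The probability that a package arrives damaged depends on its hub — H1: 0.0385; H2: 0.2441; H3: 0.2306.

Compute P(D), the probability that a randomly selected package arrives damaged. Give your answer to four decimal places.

P(D) ≈ 0.2137

Summing over the partition,
P(D) = P(D|H1)·P(H1) + P(D|H2)·P(H2) + P(D|H3)·P(H3)
      = 0.0385·0.1 + 0.2441·0.17 + 0.2306·0.73
      = 0.00385 + 0.041497 + 0.168338 = 0.213685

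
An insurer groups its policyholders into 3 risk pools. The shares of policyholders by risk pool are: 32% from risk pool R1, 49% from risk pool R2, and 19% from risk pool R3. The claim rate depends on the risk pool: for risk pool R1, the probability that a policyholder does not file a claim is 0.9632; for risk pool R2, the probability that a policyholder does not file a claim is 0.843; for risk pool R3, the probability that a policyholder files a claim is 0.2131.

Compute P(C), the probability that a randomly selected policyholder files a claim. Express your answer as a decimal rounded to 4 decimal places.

P(C|R1) = 1 − 0.9632 = 0.0368.
P(C|R2) = 1 − 0.843 = 0.157.
P(C) = P(C|R1)·P(R1) + P(C|R2)·P(R2) + P(C|R3)·P(R3)
      = 0.0368·0.32 + 0.157·0.49 + 0.2131·0.19
      = 0.011776 + 0.07693 + 0.040489 = 0.129195

P(C) ≈ 0.1292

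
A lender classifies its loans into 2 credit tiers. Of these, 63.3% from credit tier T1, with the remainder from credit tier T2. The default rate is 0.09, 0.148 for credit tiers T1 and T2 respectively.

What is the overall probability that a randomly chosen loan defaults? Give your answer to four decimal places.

P(D) ≈ 0.1113

P(T2) = 1 − (0.633) = 0.367.
P(D) = P(D|T1)·P(T1) + P(D|T2)·P(T2)
      = 0.09·0.633 + 0.148·0.367
      = 0.05697 + 0.054316 = 0.111286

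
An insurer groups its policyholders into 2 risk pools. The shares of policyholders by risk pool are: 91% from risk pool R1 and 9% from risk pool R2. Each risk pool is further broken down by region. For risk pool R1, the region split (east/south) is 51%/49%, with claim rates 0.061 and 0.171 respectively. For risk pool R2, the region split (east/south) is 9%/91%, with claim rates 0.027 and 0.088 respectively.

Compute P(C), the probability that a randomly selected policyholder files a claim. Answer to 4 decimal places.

P(C) ≈ 0.1120

P(C|R1) = 0.51·0.061 + 0.49·0.171 = 0.03111 + 0.08379 = 0.1149
P(C|R2) = 0.09·0.027 + 0.91·0.088 = 0.00243 + 0.08008 = 0.08251
Then overall,
P(C) = 0.91·0.1149 + 0.09·0.08251
      = 0.104559 + 0.0074259 = 0.1119849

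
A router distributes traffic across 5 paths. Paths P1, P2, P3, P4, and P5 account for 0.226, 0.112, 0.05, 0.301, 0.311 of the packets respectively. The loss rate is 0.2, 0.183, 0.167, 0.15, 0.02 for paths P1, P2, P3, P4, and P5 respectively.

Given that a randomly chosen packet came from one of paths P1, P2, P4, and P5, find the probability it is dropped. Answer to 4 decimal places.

P(L|S) ≈ 0.1232

Let S = {P1, P2, P4, P5}.
P(S) = 0.226 + 0.112 + 0.301 + 0.311 = 0.95.
P(L ∩ S) = 0.2·0.226 + 0.183·0.112 + 0.15·0.301 + 0.02·0.311 = 0.0452 + 0.020496 + 0.04515 + 0.00622 = 0.117066.
P(L | S) = 0.117066 / 0.95 = 0.123227…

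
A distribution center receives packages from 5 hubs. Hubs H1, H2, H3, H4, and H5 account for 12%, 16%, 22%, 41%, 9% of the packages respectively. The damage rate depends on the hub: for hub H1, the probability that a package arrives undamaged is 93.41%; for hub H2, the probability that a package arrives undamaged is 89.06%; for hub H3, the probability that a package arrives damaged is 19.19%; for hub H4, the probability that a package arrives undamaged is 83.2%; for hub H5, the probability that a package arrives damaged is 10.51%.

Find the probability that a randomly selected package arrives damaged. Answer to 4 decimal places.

P(D|H1) = 1 − 0.9341 = 0.0659.
P(D|H2) = 1 − 0.8906 = 0.1094.
P(D|H4) = 1 − 0.832 = 0.168.
P(D) = P(D|H1)·P(H1) + P(D|H2)·P(H2) + P(D|H3)·P(H3) + P(D|H4)·P(H4) + P(D|H5)·P(H5)
      = 0.0659·0.12 + 0.1094·0.16 + 0.1919·0.22 + 0.168·0.41 + 0.1051·0.09
      = 0.007908 + 0.017504 + 0.042218 + 0.06888 + 0.009459 = 0.145969

0.1460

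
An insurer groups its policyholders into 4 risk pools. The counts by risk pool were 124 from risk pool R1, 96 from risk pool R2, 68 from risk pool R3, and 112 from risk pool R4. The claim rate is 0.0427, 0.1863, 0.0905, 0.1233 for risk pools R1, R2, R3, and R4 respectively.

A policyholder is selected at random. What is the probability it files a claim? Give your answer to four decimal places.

Total: 124 + 96 + 68 + 112 = 400.
P(R1) = 124/400 = 0.31. P(R2) = 96/400 = 0.24. P(R3) = 68/400 = 0.17. P(R4) = 112/400 = 0.28.
P(C) = P(C|R1)·P(R1) + P(C|R2)·P(R2) + P(C|R3)·P(R3) + P(C|R4)·P(R4)
      = 0.0427·0.31 + 0.1863·0.24 + 0.0905·0.17 + 0.1233·0.28
      = 0.013237 + 0.044712 + 0.015385 + 0.034524 = 0.107858

0.1079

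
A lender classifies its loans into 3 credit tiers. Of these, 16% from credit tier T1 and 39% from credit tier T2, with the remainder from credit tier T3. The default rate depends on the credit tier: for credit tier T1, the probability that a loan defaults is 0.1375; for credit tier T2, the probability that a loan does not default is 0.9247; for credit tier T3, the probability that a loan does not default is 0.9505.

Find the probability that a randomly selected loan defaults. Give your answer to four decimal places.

P(T3) = 1 − (0.16 + 0.39) = 0.45.
P(D|T2) = 1 − 0.9247 = 0.0753.
P(D|T3) = 1 − 0.9505 = 0.0495.
P(D) = P(D|T1)·P(T1) + P(D|T2)·P(T2) + P(D|T3)·P(T3)
      = 0.1375·0.16 + 0.0753·0.39 + 0.0495·0.45
      = 0.022 + 0.029367 + 0.022275 = 0.073642

0.0736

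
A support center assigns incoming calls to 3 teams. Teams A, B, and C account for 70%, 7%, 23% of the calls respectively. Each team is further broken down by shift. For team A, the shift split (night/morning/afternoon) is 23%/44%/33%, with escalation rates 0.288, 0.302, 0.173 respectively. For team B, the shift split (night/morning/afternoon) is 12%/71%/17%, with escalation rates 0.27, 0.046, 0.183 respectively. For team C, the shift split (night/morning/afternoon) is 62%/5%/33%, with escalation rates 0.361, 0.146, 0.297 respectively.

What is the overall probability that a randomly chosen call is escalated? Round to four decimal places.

P(E) ≈ 0.2618

P(E|A) = 0.23·0.288 + 0.44·0.302 + 0.33·0.173 = 0.06624 + 0.13288 + 0.05709 = 0.25621
P(E|B) = 0.12·0.27 + 0.71·0.046 + 0.17·0.183 = 0.0324 + 0.03266 + 0.03111 = 0.09617
P(E|C) = 0.62·0.361 + 0.05·0.146 + 0.33·0.297 = 0.22382 + 0.0073 + 0.09801 = 0.32913
Then overall,
P(E) = 0.7·0.25621 + 0.07·0.09617 + 0.23·0.32913
      = 0.179347 + 0.0067319 + 0.0756999 = 0.2617788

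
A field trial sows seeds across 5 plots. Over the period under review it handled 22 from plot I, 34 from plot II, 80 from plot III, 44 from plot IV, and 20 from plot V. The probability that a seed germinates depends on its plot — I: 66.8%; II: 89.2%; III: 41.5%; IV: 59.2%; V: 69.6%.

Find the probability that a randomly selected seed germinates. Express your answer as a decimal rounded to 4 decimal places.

Total: 22 + 34 + 80 + 44 + 20 = 200.
P(I) = 22/200 = 0.11. P(II) = 34/200 = 0.17. P(III) = 80/200 = 0.4. P(IV) = 44/200 = 0.22. P(V) = 20/200 = 0.1.
P(G) = P(G|I)·P(I) + P(G|II)·P(II) + P(G|III)·P(III) + P(G|IV)·P(IV) + P(G|V)·P(V)
      = 0.668·0.11 + 0.892·0.17 + 0.415·0.4 + 0.592·0.22 + 0.696·0.1
      = 0.07348 + 0.15164 + 0.166 + 0.13024 + 0.0696 = 0.59096

0.5910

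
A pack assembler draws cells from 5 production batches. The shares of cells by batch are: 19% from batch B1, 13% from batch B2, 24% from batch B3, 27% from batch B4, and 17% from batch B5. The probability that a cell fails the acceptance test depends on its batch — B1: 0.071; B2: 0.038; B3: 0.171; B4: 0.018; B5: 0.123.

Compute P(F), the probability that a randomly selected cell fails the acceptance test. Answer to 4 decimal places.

P(F) ≈ 0.0852

P(F) = P(F|B1)·P(B1) + P(F|B2)·P(B2) + P(F|B3)·P(B3) + P(F|B4)·P(B4) + P(F|B5)·P(B5)
      = 0.071·0.19 + 0.038·0.13 + 0.171·0.24 + 0.018·0.27 + 0.123·0.17
      = 0.01349 + 0.00494 + 0.04104 + 0.00486 + 0.02091 = 0.08524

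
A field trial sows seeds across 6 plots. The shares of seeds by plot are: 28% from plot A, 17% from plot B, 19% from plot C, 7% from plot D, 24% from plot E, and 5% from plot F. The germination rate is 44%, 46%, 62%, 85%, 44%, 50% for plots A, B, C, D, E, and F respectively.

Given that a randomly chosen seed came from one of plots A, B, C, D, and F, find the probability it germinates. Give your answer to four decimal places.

Let S = {A, B, C, D, F}.
P(S) = 0.28 + 0.17 + 0.19 + 0.07 + 0.05 = 0.76.
P(G ∩ S) = 0.44·0.28 + 0.46·0.17 + 0.62·0.19 + 0.85·0.07 + 0.5·0.05 = 0.1232 + 0.0782 + 0.1178 + 0.0595 + 0.025 = 0.4037.
P(G | S) = 0.4037 / 0.76 = 0.531184…

P(G|S) ≈ 0.5312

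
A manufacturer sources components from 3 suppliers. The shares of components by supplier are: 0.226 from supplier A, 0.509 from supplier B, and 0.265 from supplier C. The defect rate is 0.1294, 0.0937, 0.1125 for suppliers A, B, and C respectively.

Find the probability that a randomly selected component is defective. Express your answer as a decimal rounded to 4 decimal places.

0.1068

P(D) = P(D|A)·P(A) + P(D|B)·P(B) + P(D|C)·P(C)
      = 0.1294·0.226 + 0.0937·0.509 + 0.1125·0.265
      = 0.0292444 + 0.0476933 + 0.0298125 = 0.1067502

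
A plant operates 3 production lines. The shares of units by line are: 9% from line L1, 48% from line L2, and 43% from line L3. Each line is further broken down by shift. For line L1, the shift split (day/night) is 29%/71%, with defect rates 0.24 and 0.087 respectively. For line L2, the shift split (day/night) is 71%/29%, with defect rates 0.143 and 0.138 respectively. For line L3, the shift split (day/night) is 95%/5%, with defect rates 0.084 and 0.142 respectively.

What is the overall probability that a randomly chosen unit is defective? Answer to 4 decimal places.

P(D|L1) = 0.29·0.24 + 0.71·0.087 = 0.0696 + 0.06177 = 0.13137
P(D|L2) = 0.71·0.143 + 0.29·0.138 = 0.10153 + 0.04002 = 0.14155
P(D|L3) = 0.95·0.084 + 0.05·0.142 = 0.0798 + 0.0071 = 0.0869
Then overall,
P(D) = 0.09·0.13137 + 0.48·0.14155 + 0.43·0.0869
      = 0.0118233 + 0.067944 + 0.037367 = 0.1171343

0.1171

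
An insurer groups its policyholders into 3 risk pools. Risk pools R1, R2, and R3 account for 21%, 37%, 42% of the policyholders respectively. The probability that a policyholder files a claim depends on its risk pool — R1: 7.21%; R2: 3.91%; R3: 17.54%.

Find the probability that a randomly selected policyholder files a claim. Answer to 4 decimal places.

P(C) = P(C|R1)·P(R1) + P(C|R2)·P(R2) + P(C|R3)·P(R3)
      = 0.0721·0.21 + 0.0391·0.37 + 0.1754·0.42
      = 0.015141 + 0.014467 + 0.073668 = 0.103276

P(C) ≈ 0.1033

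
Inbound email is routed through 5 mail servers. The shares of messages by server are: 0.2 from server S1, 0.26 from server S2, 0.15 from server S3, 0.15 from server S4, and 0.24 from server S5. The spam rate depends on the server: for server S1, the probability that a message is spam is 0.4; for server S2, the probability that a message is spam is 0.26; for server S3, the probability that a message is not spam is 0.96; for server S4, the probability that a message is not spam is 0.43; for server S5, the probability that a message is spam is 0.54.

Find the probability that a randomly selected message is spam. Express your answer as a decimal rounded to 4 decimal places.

0.3687

P(S|S3) = 1 − 0.96 = 0.04.
P(S|S4) = 1 − 0.43 = 0.57.
Using total probability over the partition,
P(S) = P(S|S1)·P(S1) + P(S|S2)·P(S2) + P(S|S3)·P(S3) + P(S|S4)·P(S4) + P(S|S5)·P(S5)
      = 0.4·0.2 + 0.26·0.26 + 0.04·0.15 + 0.57·0.15 + 0.54·0.24
      = 0.08 + 0.0676 + 0.006 + 0.0855 + 0.1296 = 0.3687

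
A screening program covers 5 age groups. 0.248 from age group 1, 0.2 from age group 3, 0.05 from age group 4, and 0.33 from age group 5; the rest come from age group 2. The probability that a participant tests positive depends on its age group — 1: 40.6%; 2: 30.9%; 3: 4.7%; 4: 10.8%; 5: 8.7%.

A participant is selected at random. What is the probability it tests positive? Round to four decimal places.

0.1973

P(2) = 1 − (0.248 + 0.2 + 0.05 + 0.33) = 0.172.
By the law of total probability,
P(T) = P(T|1)·P(1) + P(T|2)·P(2) + P(T|3)·P(3) + P(T|4)·P(4) + P(T|5)·P(5)
      = 0.406·0.248 + 0.309·0.172 + 0.047·0.2 + 0.108·0.05 + 0.087·0.33
      = 0.100688 + 0.053148 + 0.0094 + 0.0054 + 0.02871 = 0.197346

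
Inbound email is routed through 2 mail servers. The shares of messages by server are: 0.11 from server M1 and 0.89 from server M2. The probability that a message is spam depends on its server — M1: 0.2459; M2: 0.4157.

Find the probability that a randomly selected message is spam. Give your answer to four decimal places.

P(S) = P(S|M1)·P(M1) + P(S|M2)·P(M2)
      = 0.2459·0.11 + 0.4157·0.89
      = 0.027049 + 0.369973 = 0.397022

P(S) ≈ 0.3970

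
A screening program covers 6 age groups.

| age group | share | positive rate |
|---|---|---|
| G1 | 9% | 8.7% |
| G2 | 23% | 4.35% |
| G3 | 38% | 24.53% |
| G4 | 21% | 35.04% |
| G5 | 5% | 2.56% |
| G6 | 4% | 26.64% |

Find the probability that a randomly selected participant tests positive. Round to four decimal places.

P(T) ≈ 0.1966

P(T) = P(T|G1)·P(G1) + P(T|G2)·P(G2) + P(T|G3)·P(G3) + P(T|G4)·P(G4) + P(T|G5)·P(G5) + P(T|G6)·P(G6)
      = 0.087·0.09 + 0.0435·0.23 + 0.2453·0.38 + 0.3504·0.21 + 0.0256·0.05 + 0.2664·0.04
      = 0.00783 + 0.010005 + 0.093214 + 0.073584 + 0.00128 + 0.010656 = 0.196569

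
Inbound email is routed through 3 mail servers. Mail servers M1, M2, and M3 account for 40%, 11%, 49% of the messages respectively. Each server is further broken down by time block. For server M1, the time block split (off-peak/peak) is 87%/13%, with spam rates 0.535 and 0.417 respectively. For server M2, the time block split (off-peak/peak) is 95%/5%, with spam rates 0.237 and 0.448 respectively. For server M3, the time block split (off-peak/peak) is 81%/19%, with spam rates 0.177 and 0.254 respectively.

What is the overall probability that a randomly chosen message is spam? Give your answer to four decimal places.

P(S|M1) = 0.87·0.535 + 0.13·0.417 = 0.46545 + 0.05421 = 0.51966
P(S|M2) = 0.95·0.237 + 0.05·0.448 = 0.22515 + 0.0224 = 0.24755
P(S|M3) = 0.81·0.177 + 0.19·0.254 = 0.14337 + 0.04826 = 0.19163
Then overall,
P(S) = 0.4·0.51966 + 0.11·0.24755 + 0.49·0.19163
      = 0.207864 + 0.0272305 + 0.0938987 = 0.3289932

P(S) ≈ 0.3290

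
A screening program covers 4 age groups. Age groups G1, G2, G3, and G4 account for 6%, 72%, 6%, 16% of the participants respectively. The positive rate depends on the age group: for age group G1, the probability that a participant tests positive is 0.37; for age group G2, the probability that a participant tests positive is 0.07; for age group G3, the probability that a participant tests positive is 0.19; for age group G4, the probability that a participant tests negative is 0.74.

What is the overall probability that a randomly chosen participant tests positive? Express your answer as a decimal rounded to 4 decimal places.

P(T|G4) = 1 − 0.74 = 0.26.
P(T) = P(T|G1)·P(G1) + P(T|G2)·P(G2) + P(T|G3)·P(G3) + P(T|G4)·P(G4)
      = 0.37·0.06 + 0.07·0.72 + 0.19·0.06 + 0.26·0.16
      = 0.0222 + 0.0504 + 0.0114 + 0.0416 = 0.1256

0.1256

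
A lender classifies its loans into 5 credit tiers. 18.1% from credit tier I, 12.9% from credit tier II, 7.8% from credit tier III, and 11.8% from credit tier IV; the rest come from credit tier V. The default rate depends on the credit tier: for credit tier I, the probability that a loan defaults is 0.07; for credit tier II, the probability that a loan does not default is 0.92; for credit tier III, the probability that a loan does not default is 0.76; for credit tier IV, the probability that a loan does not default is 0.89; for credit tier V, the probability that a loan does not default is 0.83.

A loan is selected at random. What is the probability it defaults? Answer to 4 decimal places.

P(V) = 1 − (0.181 + 0.129 + 0.078 + 0.118) = 0.494.
P(D|II) = 1 − 0.92 = 0.08.
P(D|III) = 1 − 0.76 = 0.24.
P(D|IV) = 1 − 0.89 = 0.11.
P(D|V) = 1 − 0.83 = 0.17.
P(D) = P(D|I)·P(I) + P(D|II)·P(II) + P(D|III)·P(III) + P(D|IV)·P(IV) + P(D|V)·P(V)
      = 0.07·0.181 + 0.08·0.129 + 0.24·0.078 + 0.11·0.118 + 0.17·0.494
      = 0.01267 + 0.01032 + 0.01872 + 0.01298 + 0.08398 = 0.13867

0.1387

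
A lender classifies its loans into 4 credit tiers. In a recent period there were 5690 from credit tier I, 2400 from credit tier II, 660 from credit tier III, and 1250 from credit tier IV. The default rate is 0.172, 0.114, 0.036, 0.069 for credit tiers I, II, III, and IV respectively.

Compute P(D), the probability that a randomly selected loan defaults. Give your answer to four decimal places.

P(D) ≈ 0.1362

Total: 5690 + 2400 + 660 + 1250 = 10000.
P(I) = 5690/10000 = 0.569. P(II) = 2400/10000 = 0.24. P(III) = 660/10000 = 0.066. P(IV) = 1250/10000 = 0.125.
P(D) = P(D|I)·P(I) + P(D|II)·P(II) + P(D|III)·P(III) + P(D|IV)·P(IV)
      = 0.172·0.569 + 0.114·0.24 + 0.036·0.066 + 0.069·0.125
      = 0.097868 + 0.02736 + 0.002376 + 0.008625 = 0.136229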